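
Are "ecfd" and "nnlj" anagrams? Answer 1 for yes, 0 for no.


Strings: "ecfd", "nnlj"
Sorted first:  cdef
Sorted second: jlnn
Differ at position 0: 'c' vs 'j' => not anagrams

0


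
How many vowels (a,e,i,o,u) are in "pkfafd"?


Input: pkfafd
Checking each character:
  'p' at position 0: consonant
  'k' at position 1: consonant
  'f' at position 2: consonant
  'a' at position 3: vowel (running total: 1)
  'f' at position 4: consonant
  'd' at position 5: consonant
Total vowels: 1

1


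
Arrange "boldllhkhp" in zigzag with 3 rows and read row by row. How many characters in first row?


Zigzag "boldllhkhp" into 3 rows:
Placing characters:
  'b' => row 0
  'o' => row 1
  'l' => row 2
  'd' => row 1
  'l' => row 0
  'l' => row 1
  'h' => row 2
  'k' => row 1
  'h' => row 0
  'p' => row 1
Rows:
  Row 0: "blh"
  Row 1: "odlkp"
  Row 2: "lh"
First row length: 3

3


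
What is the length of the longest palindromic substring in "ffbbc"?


Input: "ffbbc"
Checking substrings for palindromes:
  [0:2] "ff" (len 2) => palindrome
  [2:4] "bb" (len 2) => palindrome
Longest palindromic substring: "ff" with length 2

2


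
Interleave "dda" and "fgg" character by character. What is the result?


Interleaving "dda" and "fgg":
  Position 0: 'd' from first, 'f' from second => "df"
  Position 1: 'd' from first, 'g' from second => "dg"
  Position 2: 'a' from first, 'g' from second => "ag"
Result: dfdgag

dfdgag


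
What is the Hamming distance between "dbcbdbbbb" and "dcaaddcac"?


Comparing "dbcbdbbbb" and "dcaaddcac" position by position:
  Position 0: 'd' vs 'd' => same
  Position 1: 'b' vs 'c' => differ
  Position 2: 'c' vs 'a' => differ
  Position 3: 'b' vs 'a' => differ
  Position 4: 'd' vs 'd' => same
  Position 5: 'b' vs 'd' => differ
  Position 6: 'b' vs 'c' => differ
  Position 7: 'b' vs 'a' => differ
  Position 8: 'b' vs 'c' => differ
Total differences (Hamming distance): 7

7


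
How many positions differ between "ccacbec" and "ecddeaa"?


Comparing "ccacbec" and "ecddeaa" position by position:
  Position 0: 'c' vs 'e' => DIFFER
  Position 1: 'c' vs 'c' => same
  Position 2: 'a' vs 'd' => DIFFER
  Position 3: 'c' vs 'd' => DIFFER
  Position 4: 'b' vs 'e' => DIFFER
  Position 5: 'e' vs 'a' => DIFFER
  Position 6: 'c' vs 'a' => DIFFER
Positions that differ: 6

6


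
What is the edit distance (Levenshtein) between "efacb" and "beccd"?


Computing edit distance: "efacb" -> "beccd"
DP table:
           b    e    c    c    d
      0    1    2    3    4    5
  e   1    1    1    2    3    4
  f   2    2    2    2    3    4
  a   3    3    3    3    3    4
  c   4    4    4    3    3    4
  b   5    4    5    4    4    4
Edit distance = dp[5][5] = 4

4


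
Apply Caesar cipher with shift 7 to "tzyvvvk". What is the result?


Caesar cipher: shift "tzyvvvk" by 7
  't' (pos 19) + 7 = pos 0 = 'a'
  'z' (pos 25) + 7 = pos 6 = 'g'
  'y' (pos 24) + 7 = pos 5 = 'f'
  'v' (pos 21) + 7 = pos 2 = 'c'
  'v' (pos 21) + 7 = pos 2 = 'c'
  'v' (pos 21) + 7 = pos 2 = 'c'
  'k' (pos 10) + 7 = pos 17 = 'r'
Result: agfcccr

agfcccr


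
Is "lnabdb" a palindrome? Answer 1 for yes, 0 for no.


Input: lnabdb
Reversed: bdbanl
  Compare pos 0 ('l') with pos 5 ('b'): MISMATCH
  Compare pos 1 ('n') with pos 4 ('d'): MISMATCH
  Compare pos 2 ('a') with pos 3 ('b'): MISMATCH
Result: not a palindrome

0


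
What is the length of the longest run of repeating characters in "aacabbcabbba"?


Input: "aacabbcabbba"
Scanning for longest run:
  Position 1 ('a'): continues run of 'a', length=2
  Position 2 ('c'): new char, reset run to 1
  Position 3 ('a'): new char, reset run to 1
  Position 4 ('b'): new char, reset run to 1
  Position 5 ('b'): continues run of 'b', length=2
  Position 6 ('c'): new char, reset run to 1
  Position 7 ('a'): new char, reset run to 1
  Position 8 ('b'): new char, reset run to 1
  Position 9 ('b'): continues run of 'b', length=2
  Position 10 ('b'): continues run of 'b', length=3
  Position 11 ('a'): new char, reset run to 1
Longest run: 'b' with length 3

3


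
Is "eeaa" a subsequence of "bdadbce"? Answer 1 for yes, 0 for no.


Check if "eeaa" is a subsequence of "bdadbce"
Greedy scan:
  Position 0 ('b'): no match needed
  Position 1 ('d'): no match needed
  Position 2 ('a'): no match needed
  Position 3 ('d'): no match needed
  Position 4 ('b'): no match needed
  Position 5 ('c'): no match needed
  Position 6 ('e'): matches sub[0] = 'e'
Only matched 1/4 characters => not a subsequence

0


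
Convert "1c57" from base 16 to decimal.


Input: "1c57" in base 16
Positional expansion:
  Digit '1' (value 1) x 16^3 = 4096
  Digit 'c' (value 12) x 16^2 = 3072
  Digit '5' (value 5) x 16^1 = 80
  Digit '7' (value 7) x 16^0 = 7
Sum = 7255

7255


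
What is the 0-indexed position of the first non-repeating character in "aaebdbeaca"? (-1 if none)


Input: aaebdbeaca
Character frequencies:
  'a': 4
  'b': 2
  'c': 1
  'd': 1
  'e': 2
Scanning left to right for freq == 1:
  Position 0 ('a'): freq=4, skip
  Position 1 ('a'): freq=4, skip
  Position 2 ('e'): freq=2, skip
  Position 3 ('b'): freq=2, skip
  Position 4 ('d'): unique! => answer = 4

4


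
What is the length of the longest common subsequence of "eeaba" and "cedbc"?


LCS of "eeaba" and "cedbc"
DP table:
           c    e    d    b    c
      0    0    0    0    0    0
  e   0    0    1    1    1    1
  e   0    0    1    1    1    1
  a   0    0    1    1    1    1
  b   0    0    1    1    2    2
  a   0    0    1    1    2    2
LCS length = dp[5][5] = 2

2


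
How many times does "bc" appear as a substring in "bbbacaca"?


Searching for "bc" in "bbbacaca"
Scanning each position:
  Position 0: "bb" => no
  Position 1: "bb" => no
  Position 2: "ba" => no
  Position 3: "ac" => no
  Position 4: "ca" => no
  Position 5: "ac" => no
  Position 6: "ca" => no
Total occurrences: 0

0


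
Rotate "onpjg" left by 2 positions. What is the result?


Input: "onpjg", rotate left by 2
First 2 characters: "on"
Remaining characters: "pjg"
Concatenate remaining + first: "pjg" + "on" = "pjgon"

pjgon


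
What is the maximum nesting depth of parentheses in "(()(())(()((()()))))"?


Input: "(()(())(()((()()))))"
Tracking depth:
  Position 0 '(': depth becomes 1
  Position 1 '(': depth becomes 2
  Position 2 ')': depth becomes 1
  Position 3 '(': depth becomes 2
  Position 4 '(': depth becomes 3
  Position 5 ')': depth becomes 2
  Position 6 ')': depth becomes 1
  Position 7 '(': depth becomes 2
  Position 8 '(': depth becomes 3
  Position 9 ')': depth becomes 2
  Position 10 '(': depth becomes 3
  Position 11 '(': depth becomes 4
  Position 12 '(': depth becomes 5
  Position 13 ')': depth becomes 4
  Position 14 '(': depth becomes 5
  Position 15 ')': depth becomes 4
  Position 16 ')': depth becomes 3
  Position 17 ')': depth becomes 2
  Position 18 ')': depth becomes 1
  Position 19 ')': depth becomes 0
Maximum depth reached: 5

5


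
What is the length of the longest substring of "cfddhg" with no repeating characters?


Input: "cfddhg"
Sliding window (track last position of each char):
  Position 0 ('c'): window [0,0] length 1 -- new best
  Position 1 ('f'): window [0,1] length 2 -- new best
  Position 2 ('d'): window [0,2] length 3 -- new best
  Position 3 ('d'): repeat (last at 2), move window start to 3
  Position 3 ('d'): window [3,3] length 1
  Position 4 ('h'): window [3,4] length 2
  Position 5 ('g'): window [3,5] length 3
Longest substring with no repeats: "cfd" with length 3

3


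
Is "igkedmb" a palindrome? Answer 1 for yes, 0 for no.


Input: igkedmb
Reversed: bmdekgi
  Compare pos 0 ('i') with pos 6 ('b'): MISMATCH
  Compare pos 1 ('g') with pos 5 ('m'): MISMATCH
  Compare pos 2 ('k') with pos 4 ('d'): MISMATCH
Result: not a palindrome

0


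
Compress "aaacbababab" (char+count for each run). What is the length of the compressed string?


Input: aaacbababab
Runs:
  'a' x 3 => "a3"
  'c' x 1 => "c1"
  'b' x 1 => "b1"
  'a' x 1 => "a1"
  'b' x 1 => "b1"
  'a' x 1 => "a1"
  'b' x 1 => "b1"
  'a' x 1 => "a1"
  'b' x 1 => "b1"
Compressed: "a3c1b1a1b1a1b1a1b1"
Compressed length: 18

18


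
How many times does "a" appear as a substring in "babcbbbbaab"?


Searching for "a" in "babcbbbbaab"
Scanning each position:
  Position 0: "b" => no
  Position 1: "a" => MATCH
  Position 2: "b" => no
  Position 3: "c" => no
  Position 4: "b" => no
  Position 5: "b" => no
  Position 6: "b" => no
  Position 7: "b" => no
  Position 8: "a" => MATCH
  Position 9: "a" => MATCH
  Position 10: "b" => no
Total occurrences: 3

3


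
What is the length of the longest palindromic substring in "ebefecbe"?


Input: "ebefecbe"
Checking substrings for palindromes:
  [0:3] "ebe" (len 3) => palindrome
  [2:5] "efe" (len 3) => palindrome
Longest palindromic substring: "ebe" with length 3

3


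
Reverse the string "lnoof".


Input: lnoof
Reading characters right to left:
  Position 4: 'f'
  Position 3: 'o'
  Position 2: 'o'
  Position 1: 'n'
  Position 0: 'l'
Reversed: foonl

foonl


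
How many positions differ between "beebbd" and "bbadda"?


Comparing "beebbd" and "bbadda" position by position:
  Position 0: 'b' vs 'b' => same
  Position 1: 'e' vs 'b' => DIFFER
  Position 2: 'e' vs 'a' => DIFFER
  Position 3: 'b' vs 'd' => DIFFER
  Position 4: 'b' vs 'd' => DIFFER
  Position 5: 'd' vs 'a' => DIFFER
Positions that differ: 5

5


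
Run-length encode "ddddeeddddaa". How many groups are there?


Input: ddddeeddddaa
Scanning for consecutive runs:
  Group 1: 'd' x 4 (positions 0-3)
  Group 2: 'e' x 2 (positions 4-5)
  Group 3: 'd' x 4 (positions 6-9)
  Group 4: 'a' x 2 (positions 10-11)
Total groups: 4

4


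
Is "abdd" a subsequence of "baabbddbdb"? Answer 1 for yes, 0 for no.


Check if "abdd" is a subsequence of "baabbddbdb"
Greedy scan:
  Position 0 ('b'): no match needed
  Position 1 ('a'): matches sub[0] = 'a'
  Position 2 ('a'): no match needed
  Position 3 ('b'): matches sub[1] = 'b'
  Position 4 ('b'): no match needed
  Position 5 ('d'): matches sub[2] = 'd'
  Position 6 ('d'): matches sub[3] = 'd'
  Position 7 ('b'): no match needed
  Position 8 ('d'): no match needed
  Position 9 ('b'): no match needed
All 4 characters matched => is a subsequence

1


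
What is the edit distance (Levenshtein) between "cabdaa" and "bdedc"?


Computing edit distance: "cabdaa" -> "bdedc"
DP table:
           b    d    e    d    c
      0    1    2    3    4    5
  c   1    1    2    3    4    4
  a   2    2    2    3    4    5
  b   3    2    3    3    4    5
  d   4    3    2    3    3    4
  a   5    4    3    3    4    4
  a   6    5    4    4    4    5
Edit distance = dp[6][5] = 5

5


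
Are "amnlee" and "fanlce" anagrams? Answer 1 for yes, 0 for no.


Strings: "amnlee", "fanlce"
Sorted first:  aeelmn
Sorted second: acefln
Differ at position 1: 'e' vs 'c' => not anagrams

0


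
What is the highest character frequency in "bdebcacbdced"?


Input: bdebcacbdced
Character counts:
  'a': 1
  'b': 3
  'c': 3
  'd': 3
  'e': 2
Maximum frequency: 3

3


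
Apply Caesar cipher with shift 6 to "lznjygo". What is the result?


Caesar cipher: shift "lznjygo" by 6
  'l' (pos 11) + 6 = pos 17 = 'r'
  'z' (pos 25) + 6 = pos 5 = 'f'
  'n' (pos 13) + 6 = pos 19 = 't'
  'j' (pos 9) + 6 = pos 15 = 'p'
  'y' (pos 24) + 6 = pos 4 = 'e'
  'g' (pos 6) + 6 = pos 12 = 'm'
  'o' (pos 14) + 6 = pos 20 = 'u'
Result: rftpemu

rftpemu


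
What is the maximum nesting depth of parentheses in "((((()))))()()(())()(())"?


Input: "((((()))))()()(())()(())"
Tracking depth:
  Position 0 '(': depth becomes 1
  Position 1 '(': depth becomes 2
  Position 2 '(': depth becomes 3
  Position 3 '(': depth becomes 4
  Position 4 '(': depth becomes 5
  Position 5 ')': depth becomes 4
  Position 6 ')': depth becomes 3
  Position 7 ')': depth becomes 2
  Position 8 ')': depth becomes 1
  Position 9 ')': depth becomes 0
  Position 10 '(': depth becomes 1
  Position 11 ')': depth becomes 0
  Position 12 '(': depth becomes 1
  Position 13 ')': depth becomes 0
  Position 14 '(': depth becomes 1
  Position 15 '(': depth becomes 2
  Position 16 ')': depth becomes 1
  Position 17 ')': depth becomes 0
  Position 18 '(': depth becomes 1
  Position 19 ')': depth becomes 0
  Position 20 '(': depth becomes 1
  Position 21 '(': depth becomes 2
  Position 22 ')': depth becomes 1
  Position 23 ')': depth becomes 0
Maximum depth reached: 5

5


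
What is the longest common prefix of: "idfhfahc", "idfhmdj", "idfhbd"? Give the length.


Words: idfhfahc, idfhmdj, idfhbd
  Position 0: all 'i' => match
  Position 1: all 'd' => match
  Position 2: all 'f' => match
  Position 3: all 'h' => match
  Position 4: ('f', 'm', 'b') => mismatch, stop
LCP = "idfh" (length 4)

4


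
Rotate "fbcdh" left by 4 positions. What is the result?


Input: "fbcdh", rotate left by 4
First 4 characters: "fbcd"
Remaining characters: "h"
Concatenate remaining + first: "h" + "fbcd" = "hfbcd"

hfbcd


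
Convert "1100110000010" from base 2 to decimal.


Input: "1100110000010" in base 2
Positional expansion:
  Digit '1' (value 1) x 2^12 = 4096
  Digit '1' (value 1) x 2^11 = 2048
  Digit '0' (value 0) x 2^10 = 0
  Digit '0' (value 0) x 2^9 = 0
  Digit '1' (value 1) x 2^8 = 256
  Digit '1' (value 1) x 2^7 = 128
  Digit '0' (value 0) x 2^6 = 0
  Digit '0' (value 0) x 2^5 = 0
  Digit '0' (value 0) x 2^4 = 0
  Digit '0' (value 0) x 2^3 = 0
  Digit '0' (value 0) x 2^2 = 0
  Digit '1' (value 1) x 2^1 = 2
  Digit '0' (value 0) x 2^0 = 0
Sum = 6530

6530


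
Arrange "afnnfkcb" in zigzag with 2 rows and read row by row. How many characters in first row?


Zigzag "afnnfkcb" into 2 rows:
Placing characters:
  'a' => row 0
  'f' => row 1
  'n' => row 0
  'n' => row 1
  'f' => row 0
  'k' => row 1
  'c' => row 0
  'b' => row 1
Rows:
  Row 0: "anfc"
  Row 1: "fnkb"
First row length: 4

4


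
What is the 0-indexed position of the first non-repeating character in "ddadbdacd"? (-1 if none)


Input: ddadbdacd
Character frequencies:
  'a': 2
  'b': 1
  'c': 1
  'd': 5
Scanning left to right for freq == 1:
  Position 0 ('d'): freq=5, skip
  Position 1 ('d'): freq=5, skip
  Position 2 ('a'): freq=2, skip
  Position 3 ('d'): freq=5, skip
  Position 4 ('b'): unique! => answer = 4

4


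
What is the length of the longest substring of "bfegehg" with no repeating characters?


Input: "bfegehg"
Sliding window (track last position of each char):
  Position 0 ('b'): window [0,0] length 1 -- new best
  Position 1 ('f'): window [0,1] length 2 -- new best
  Position 2 ('e'): window [0,2] length 3 -- new best
  Position 3 ('g'): window [0,3] length 4 -- new best
  Position 4 ('e'): repeat (last at 2), move window start to 3
  Position 4 ('e'): window [3,4] length 2
  Position 5 ('h'): window [3,5] length 3
  Position 6 ('g'): repeat (last at 3), move window start to 4
  Position 6 ('g'): window [4,6] length 3
Longest substring with no repeats: "bfeg" with length 4

4


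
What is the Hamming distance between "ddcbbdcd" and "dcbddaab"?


Comparing "ddcbbdcd" and "dcbddaab" position by position:
  Position 0: 'd' vs 'd' => same
  Position 1: 'd' vs 'c' => differ
  Position 2: 'c' vs 'b' => differ
  Position 3: 'b' vs 'd' => differ
  Position 4: 'b' vs 'd' => differ
  Position 5: 'd' vs 'a' => differ
  Position 6: 'c' vs 'a' => differ
  Position 7: 'd' vs 'b' => differ
Total differences (Hamming distance): 7

7


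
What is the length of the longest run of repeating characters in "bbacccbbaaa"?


Input: "bbacccbbaaa"
Scanning for longest run:
  Position 1 ('b'): continues run of 'b', length=2
  Position 2 ('a'): new char, reset run to 1
  Position 3 ('c'): new char, reset run to 1
  Position 4 ('c'): continues run of 'c', length=2
  Position 5 ('c'): continues run of 'c', length=3
  Position 6 ('b'): new char, reset run to 1
  Position 7 ('b'): continues run of 'b', length=2
  Position 8 ('a'): new char, reset run to 1
  Position 9 ('a'): continues run of 'a', length=2
  Position 10 ('a'): continues run of 'a', length=3
Longest run: 'c' with length 3

3


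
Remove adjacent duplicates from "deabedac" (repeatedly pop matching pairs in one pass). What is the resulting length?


Input: deabedac
Stack-based adjacent duplicate removal:
  Read 'd': push. Stack: d
  Read 'e': push. Stack: de
  Read 'a': push. Stack: dea
  Read 'b': push. Stack: deab
  Read 'e': push. Stack: deabe
  Read 'd': push. Stack: deabed
  Read 'a': push. Stack: deabeda
  Read 'c': push. Stack: deabedac
Final stack: "deabedac" (length 8)

8


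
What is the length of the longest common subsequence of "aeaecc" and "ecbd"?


LCS of "aeaecc" and "ecbd"
DP table:
           e    c    b    d
      0    0    0    0    0
  a   0    0    0    0    0
  e   0    1    1    1    1
  a   0    1    1    1    1
  e   0    1    1    1    1
  c   0    1    2    2    2
  c   0    1    2    2    2
LCS length = dp[6][4] = 2

2


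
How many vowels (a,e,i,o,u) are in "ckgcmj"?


Input: ckgcmj
Checking each character:
  'c' at position 0: consonant
  'k' at position 1: consonant
  'g' at position 2: consonant
  'c' at position 3: consonant
  'm' at position 4: consonant
  'j' at position 5: consonant
Total vowels: 0

0


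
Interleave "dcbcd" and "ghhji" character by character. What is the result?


Interleaving "dcbcd" and "ghhji":
  Position 0: 'd' from first, 'g' from second => "dg"
  Position 1: 'c' from first, 'h' from second => "ch"
  Position 2: 'b' from first, 'h' from second => "bh"
  Position 3: 'c' from first, 'j' from second => "cj"
  Position 4: 'd' from first, 'i' from second => "di"
Result: dgchbhcjdi

dgchbhcjdi


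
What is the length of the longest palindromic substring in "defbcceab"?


Input: "defbcceab"
Checking substrings for palindromes:
  [4:6] "cc" (len 2) => palindrome
Longest palindromic substring: "cc" with length 2

2


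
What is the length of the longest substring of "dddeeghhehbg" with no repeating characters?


Input: "dddeeghhehbg"
Sliding window (track last position of each char):
  Position 0 ('d'): window [0,0] length 1 -- new best
  Position 1 ('d'): repeat (last at 0), move window start to 1
  Position 1 ('d'): window [1,1] length 1
  Position 2 ('d'): repeat (last at 1), move window start to 2
  Position 2 ('d'): window [2,2] length 1
  Position 3 ('e'): window [2,3] length 2 -- new best
  Position 4 ('e'): repeat (last at 3), move window start to 4
  Position 4 ('e'): window [4,4] length 1
  Position 5 ('g'): window [4,5] length 2
  Position 6 ('h'): window [4,6] length 3 -- new best
  Position 7 ('h'): repeat (last at 6), move window start to 7
  Position 7 ('h'): window [7,7] length 1
  Position 8 ('e'): window [7,8] length 2
  Position 9 ('h'): repeat (last at 7), move window start to 8
  Position 9 ('h'): window [8,9] length 2
  Position 10 ('b'): window [8,10] length 3
  Position 11 ('g'): window [8,11] length 4 -- new best
Longest substring with no repeats: "ehbg" with length 4

4


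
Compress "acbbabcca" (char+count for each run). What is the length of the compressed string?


Input: acbbabcca
Runs:
  'a' x 1 => "a1"
  'c' x 1 => "c1"
  'b' x 2 => "b2"
  'a' x 1 => "a1"
  'b' x 1 => "b1"
  'c' x 2 => "c2"
  'a' x 1 => "a1"
Compressed: "a1c1b2a1b1c2a1"
Compressed length: 14

14


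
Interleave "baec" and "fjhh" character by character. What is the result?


Interleaving "baec" and "fjhh":
  Position 0: 'b' from first, 'f' from second => "bf"
  Position 1: 'a' from first, 'j' from second => "aj"
  Position 2: 'e' from first, 'h' from second => "eh"
  Position 3: 'c' from first, 'h' from second => "ch"
Result: bfajehch

bfajehch


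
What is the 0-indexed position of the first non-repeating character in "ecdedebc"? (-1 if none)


Input: ecdedebc
Character frequencies:
  'b': 1
  'c': 2
  'd': 2
  'e': 3
Scanning left to right for freq == 1:
  Position 0 ('e'): freq=3, skip
  Position 1 ('c'): freq=2, skip
  Position 2 ('d'): freq=2, skip
  Position 3 ('e'): freq=3, skip
  Position 4 ('d'): freq=2, skip
  Position 5 ('e'): freq=3, skip
  Position 6 ('b'): unique! => answer = 6

6


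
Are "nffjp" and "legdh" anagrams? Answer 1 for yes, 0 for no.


Strings: "nffjp", "legdh"
Sorted first:  ffjnp
Sorted second: deghl
Differ at position 0: 'f' vs 'd' => not anagrams

0


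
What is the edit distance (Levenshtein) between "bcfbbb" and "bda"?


Computing edit distance: "bcfbbb" -> "bda"
DP table:
           b    d    a
      0    1    2    3
  b   1    0    1    2
  c   2    1    1    2
  f   3    2    2    2
  b   4    3    3    3
  b   5    4    4    4
  b   6    5    5    5
Edit distance = dp[6][3] = 5

5


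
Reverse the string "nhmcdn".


Input: nhmcdn
Reading characters right to left:
  Position 5: 'n'
  Position 4: 'd'
  Position 3: 'c'
  Position 2: 'm'
  Position 1: 'h'
  Position 0: 'n'
Reversed: ndcmhn

ndcmhn


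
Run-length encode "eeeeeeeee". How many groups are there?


Input: eeeeeeeee
Scanning for consecutive runs:
  Group 1: 'e' x 9 (positions 0-8)
Total groups: 1

1


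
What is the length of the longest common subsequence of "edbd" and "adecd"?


LCS of "edbd" and "adecd"
DP table:
           a    d    e    c    d
      0    0    0    0    0    0
  e   0    0    0    1    1    1
  d   0    0    1    1    1    2
  b   0    0    1    1    1    2
  d   0    0    1    1    1    2
LCS length = dp[4][5] = 2

2


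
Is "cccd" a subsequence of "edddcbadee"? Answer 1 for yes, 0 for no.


Check if "cccd" is a subsequence of "edddcbadee"
Greedy scan:
  Position 0 ('e'): no match needed
  Position 1 ('d'): no match needed
  Position 2 ('d'): no match needed
  Position 3 ('d'): no match needed
  Position 4 ('c'): matches sub[0] = 'c'
  Position 5 ('b'): no match needed
  Position 6 ('a'): no match needed
  Position 7 ('d'): no match needed
  Position 8 ('e'): no match needed
  Position 9 ('e'): no match needed
Only matched 1/4 characters => not a subsequence

0


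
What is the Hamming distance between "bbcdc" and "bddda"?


Comparing "bbcdc" and "bddda" position by position:
  Position 0: 'b' vs 'b' => same
  Position 1: 'b' vs 'd' => differ
  Position 2: 'c' vs 'd' => differ
  Position 3: 'd' vs 'd' => same
  Position 4: 'c' vs 'a' => differ
Total differences (Hamming distance): 3

3


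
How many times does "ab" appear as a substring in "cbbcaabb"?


Searching for "ab" in "cbbcaabb"
Scanning each position:
  Position 0: "cb" => no
  Position 1: "bb" => no
  Position 2: "bc" => no
  Position 3: "ca" => no
  Position 4: "aa" => no
  Position 5: "ab" => MATCH
  Position 6: "bb" => no
Total occurrences: 1

1


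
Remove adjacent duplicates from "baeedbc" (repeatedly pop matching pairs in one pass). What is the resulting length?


Input: baeedbc
Stack-based adjacent duplicate removal:
  Read 'b': push. Stack: b
  Read 'a': push. Stack: ba
  Read 'e': push. Stack: bae
  Read 'e': matches stack top 'e' => pop. Stack: ba
  Read 'd': push. Stack: bad
  Read 'b': push. Stack: badb
  Read 'c': push. Stack: badbc
Final stack: "badbc" (length 5)

5


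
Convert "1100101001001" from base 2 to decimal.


Input: "1100101001001" in base 2
Positional expansion:
  Digit '1' (value 1) x 2^12 = 4096
  Digit '1' (value 1) x 2^11 = 2048
  Digit '0' (value 0) x 2^10 = 0
  Digit '0' (value 0) x 2^9 = 0
  Digit '1' (value 1) x 2^8 = 256
  Digit '0' (value 0) x 2^7 = 0
  Digit '1' (value 1) x 2^6 = 64
  Digit '0' (value 0) x 2^5 = 0
  Digit '0' (value 0) x 2^4 = 0
  Digit '1' (value 1) x 2^3 = 8
  Digit '0' (value 0) x 2^2 = 0
  Digit '0' (value 0) x 2^1 = 0
  Digit '1' (value 1) x 2^0 = 1
Sum = 6473

6473


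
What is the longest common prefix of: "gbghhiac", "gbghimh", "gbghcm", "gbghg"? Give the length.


Words: gbghhiac, gbghimh, gbghcm, gbghg
  Position 0: all 'g' => match
  Position 1: all 'b' => match
  Position 2: all 'g' => match
  Position 3: all 'h' => match
  Position 4: ('h', 'i', 'c', 'g') => mismatch, stop
LCP = "gbgh" (length 4)

4


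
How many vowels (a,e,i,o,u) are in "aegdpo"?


Input: aegdpo
Checking each character:
  'a' at position 0: vowel (running total: 1)
  'e' at position 1: vowel (running total: 2)
  'g' at position 2: consonant
  'd' at position 3: consonant
  'p' at position 4: consonant
  'o' at position 5: vowel (running total: 3)
Total vowels: 3

3


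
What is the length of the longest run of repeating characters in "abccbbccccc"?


Input: "abccbbccccc"
Scanning for longest run:
  Position 1 ('b'): new char, reset run to 1
  Position 2 ('c'): new char, reset run to 1
  Position 3 ('c'): continues run of 'c', length=2
  Position 4 ('b'): new char, reset run to 1
  Position 5 ('b'): continues run of 'b', length=2
  Position 6 ('c'): new char, reset run to 1
  Position 7 ('c'): continues run of 'c', length=2
  Position 8 ('c'): continues run of 'c', length=3
  Position 9 ('c'): continues run of 'c', length=4
  Position 10 ('c'): continues run of 'c', length=5
Longest run: 'c' with length 5

5


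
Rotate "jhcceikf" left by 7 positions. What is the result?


Input: "jhcceikf", rotate left by 7
First 7 characters: "jhcceik"
Remaining characters: "f"
Concatenate remaining + first: "f" + "jhcceik" = "fjhcceik"

fjhcceik


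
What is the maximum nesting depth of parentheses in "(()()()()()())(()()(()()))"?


Input: "(()()()()()())(()()(()()))"
Tracking depth:
  Position 0 '(': depth becomes 1
  Position 1 '(': depth becomes 2
  Position 2 ')': depth becomes 1
  Position 3 '(': depth becomes 2
  Position 4 ')': depth becomes 1
  Position 5 '(': depth becomes 2
  Position 6 ')': depth becomes 1
  Position 7 '(': depth becomes 2
  Position 8 ')': depth becomes 1
  Position 9 '(': depth becomes 2
  Position 10 ')': depth becomes 1
  Position 11 '(': depth becomes 2
  Position 12 ')': depth becomes 1
  Position 13 ')': depth becomes 0
  Position 14 '(': depth becomes 1
  Position 15 '(': depth becomes 2
  Position 16 ')': depth becomes 1
  Position 17 '(': depth becomes 2
  Position 18 ')': depth becomes 1
  Position 19 '(': depth becomes 2
  Position 20 '(': depth becomes 3
  Position 21 ')': depth becomes 2
  Position 22 '(': depth becomes 3
  Position 23 ')': depth becomes 2
  Position 24 ')': depth becomes 1
  Position 25 ')': depth becomes 0
Maximum depth reached: 3

3


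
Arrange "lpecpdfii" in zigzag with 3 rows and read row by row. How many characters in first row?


Zigzag "lpecpdfii" into 3 rows:
Placing characters:
  'l' => row 0
  'p' => row 1
  'e' => row 2
  'c' => row 1
  'p' => row 0
  'd' => row 1
  'f' => row 2
  'i' => row 1
  'i' => row 0
Rows:
  Row 0: "lpi"
  Row 1: "pcdi"
  Row 2: "ef"
First row length: 3

3


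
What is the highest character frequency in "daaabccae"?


Input: daaabccae
Character counts:
  'a': 4
  'b': 1
  'c': 2
  'd': 1
  'e': 1
Maximum frequency: 4

4


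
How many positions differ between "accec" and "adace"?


Comparing "accec" and "adace" position by position:
  Position 0: 'a' vs 'a' => same
  Position 1: 'c' vs 'd' => DIFFER
  Position 2: 'c' vs 'a' => DIFFER
  Position 3: 'e' vs 'c' => DIFFER
  Position 4: 'c' vs 'e' => DIFFER
Positions that differ: 4

4


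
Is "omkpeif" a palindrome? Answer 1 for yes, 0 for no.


Input: omkpeif
Reversed: fiepkmo
  Compare pos 0 ('o') with pos 6 ('f'): MISMATCH
  Compare pos 1 ('m') with pos 5 ('i'): MISMATCH
  Compare pos 2 ('k') with pos 4 ('e'): MISMATCH
Result: not a palindrome

0


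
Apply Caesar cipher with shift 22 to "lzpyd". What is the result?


Caesar cipher: shift "lzpyd" by 22
  'l' (pos 11) + 22 = pos 7 = 'h'
  'z' (pos 25) + 22 = pos 21 = 'v'
  'p' (pos 15) + 22 = pos 11 = 'l'
  'y' (pos 24) + 22 = pos 20 = 'u'
  'd' (pos 3) + 22 = pos 25 = 'z'
Result: hvluz

hvluz


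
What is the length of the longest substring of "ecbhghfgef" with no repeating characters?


Input: "ecbhghfgef"
Sliding window (track last position of each char):
  Position 0 ('e'): window [0,0] length 1 -- new best
  Position 1 ('c'): window [0,1] length 2 -- new best
  Position 2 ('b'): window [0,2] length 3 -- new best
  Position 3 ('h'): window [0,3] length 4 -- new best
  Position 4 ('g'): window [0,4] length 5 -- new best
  Position 5 ('h'): repeat (last at 3), move window start to 4
  Position 5 ('h'): window [4,5] length 2
  Position 6 ('f'): window [4,6] length 3
  Position 7 ('g'): repeat (last at 4), move window start to 5
  Position 7 ('g'): window [5,7] length 3
  Position 8 ('e'): window [5,8] length 4
  Position 9 ('f'): repeat (last at 6), move window start to 7
  Position 9 ('f'): window [7,9] length 3
Longest substring with no repeats: "ecbhg" with length 5

5


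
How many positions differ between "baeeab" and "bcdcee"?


Comparing "baeeab" and "bcdcee" position by position:
  Position 0: 'b' vs 'b' => same
  Position 1: 'a' vs 'c' => DIFFER
  Position 2: 'e' vs 'd' => DIFFER
  Position 3: 'e' vs 'c' => DIFFER
  Position 4: 'a' vs 'e' => DIFFER
  Position 5: 'b' vs 'e' => DIFFER
Positions that differ: 5

5


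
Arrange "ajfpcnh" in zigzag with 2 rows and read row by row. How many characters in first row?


Zigzag "ajfpcnh" into 2 rows:
Placing characters:
  'a' => row 0
  'j' => row 1
  'f' => row 0
  'p' => row 1
  'c' => row 0
  'n' => row 1
  'h' => row 0
Rows:
  Row 0: "afch"
  Row 1: "jpn"
First row length: 4

4


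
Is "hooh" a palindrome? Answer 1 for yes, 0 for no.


Input: hooh
Reversed: hooh
  Compare pos 0 ('h') with pos 3 ('h'): match
  Compare pos 1 ('o') with pos 2 ('o'): match
Result: palindrome

1


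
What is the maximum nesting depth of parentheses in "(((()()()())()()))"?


Input: "(((()()()())()()))"
Tracking depth:
  Position 0 '(': depth becomes 1
  Position 1 '(': depth becomes 2
  Position 2 '(': depth becomes 3
  Position 3 '(': depth becomes 4
  Position 4 ')': depth becomes 3
  Position 5 '(': depth becomes 4
  Position 6 ')': depth becomes 3
  Position 7 '(': depth becomes 4
  Position 8 ')': depth becomes 3
  Position 9 '(': depth becomes 4
  Position 10 ')': depth becomes 3
  Position 11 ')': depth becomes 2
  Position 12 '(': depth becomes 3
  Position 13 ')': depth becomes 2
  Position 14 '(': depth becomes 3
  Position 15 ')': depth becomes 2
  Position 16 ')': depth becomes 1
  Position 17 ')': depth becomes 0
Maximum depth reached: 4

4


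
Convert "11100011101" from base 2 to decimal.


Input: "11100011101" in base 2
Positional expansion:
  Digit '1' (value 1) x 2^10 = 1024
  Digit '1' (value 1) x 2^9 = 512
  Digit '1' (value 1) x 2^8 = 256
  Digit '0' (value 0) x 2^7 = 0
  Digit '0' (value 0) x 2^6 = 0
  Digit '0' (value 0) x 2^5 = 0
  Digit '1' (value 1) x 2^4 = 16
  Digit '1' (value 1) x 2^3 = 8
  Digit '1' (value 1) x 2^2 = 4
  Digit '0' (value 0) x 2^1 = 0
  Digit '1' (value 1) x 2^0 = 1
Sum = 1821

1821


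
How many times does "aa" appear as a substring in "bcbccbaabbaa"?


Searching for "aa" in "bcbccbaabbaa"
Scanning each position:
  Position 0: "bc" => no
  Position 1: "cb" => no
  Position 2: "bc" => no
  Position 3: "cc" => no
  Position 4: "cb" => no
  Position 5: "ba" => no
  Position 6: "aa" => MATCH
  Position 7: "ab" => no
  Position 8: "bb" => no
  Position 9: "ba" => no
  Position 10: "aa" => MATCH
Total occurrences: 2

2


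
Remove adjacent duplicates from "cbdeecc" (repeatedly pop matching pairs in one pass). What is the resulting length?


Input: cbdeecc
Stack-based adjacent duplicate removal:
  Read 'c': push. Stack: c
  Read 'b': push. Stack: cb
  Read 'd': push. Stack: cbd
  Read 'e': push. Stack: cbde
  Read 'e': matches stack top 'e' => pop. Stack: cbd
  Read 'c': push. Stack: cbdc
  Read 'c': matches stack top 'c' => pop. Stack: cbd
Final stack: "cbd" (length 3)

3


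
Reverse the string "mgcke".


Input: mgcke
Reading characters right to left:
  Position 4: 'e'
  Position 3: 'k'
  Position 2: 'c'
  Position 1: 'g'
  Position 0: 'm'
Reversed: ekcgm

ekcgm


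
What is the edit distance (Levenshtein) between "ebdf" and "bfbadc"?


Computing edit distance: "ebdf" -> "bfbadc"
DP table:
           b    f    b    a    d    c
      0    1    2    3    4    5    6
  e   1    1    2    3    4    5    6
  b   2    1    2    2    3    4    5
  d   3    2    2    3    3    3    4
  f   4    3    2    3    4    4    4
Edit distance = dp[4][6] = 4

4


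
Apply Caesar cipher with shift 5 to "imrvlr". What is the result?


Caesar cipher: shift "imrvlr" by 5
  'i' (pos 8) + 5 = pos 13 = 'n'
  'm' (pos 12) + 5 = pos 17 = 'r'
  'r' (pos 17) + 5 = pos 22 = 'w'
  'v' (pos 21) + 5 = pos 0 = 'a'
  'l' (pos 11) + 5 = pos 16 = 'q'
  'r' (pos 17) + 5 = pos 22 = 'w'
Result: nrwaqw

nrwaqw


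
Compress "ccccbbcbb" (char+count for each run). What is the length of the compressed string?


Input: ccccbbcbb
Runs:
  'c' x 4 => "c4"
  'b' x 2 => "b2"
  'c' x 1 => "c1"
  'b' x 2 => "b2"
Compressed: "c4b2c1b2"
Compressed length: 8

8


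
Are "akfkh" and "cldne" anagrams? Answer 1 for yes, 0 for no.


Strings: "akfkh", "cldne"
Sorted first:  afhkk
Sorted second: cdeln
Differ at position 0: 'a' vs 'c' => not anagrams

0


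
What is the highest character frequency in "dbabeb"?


Input: dbabeb
Character counts:
  'a': 1
  'b': 3
  'd': 1
  'e': 1
Maximum frequency: 3

3


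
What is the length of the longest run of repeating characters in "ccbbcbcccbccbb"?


Input: "ccbbcbcccbccbb"
Scanning for longest run:
  Position 1 ('c'): continues run of 'c', length=2
  Position 2 ('b'): new char, reset run to 1
  Position 3 ('b'): continues run of 'b', length=2
  Position 4 ('c'): new char, reset run to 1
  Position 5 ('b'): new char, reset run to 1
  Position 6 ('c'): new char, reset run to 1
  Position 7 ('c'): continues run of 'c', length=2
  Position 8 ('c'): continues run of 'c', length=3
  Position 9 ('b'): new char, reset run to 1
  Position 10 ('c'): new char, reset run to 1
  Position 11 ('c'): continues run of 'c', length=2
  Position 12 ('b'): new char, reset run to 1
  Position 13 ('b'): continues run of 'b', length=2
Longest run: 'c' with length 3

3


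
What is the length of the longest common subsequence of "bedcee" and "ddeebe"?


LCS of "bedcee" and "ddeebe"
DP table:
           d    d    e    e    b    e
      0    0    0    0    0    0    0
  b   0    0    0    0    0    1    1
  e   0    0    0    1    1    1    2
  d   0    1    1    1    1    1    2
  c   0    1    1    1    1    1    2
  e   0    1    1    2    2    2    2
  e   0    1    1    2    3    3    3
LCS length = dp[6][6] = 3

3


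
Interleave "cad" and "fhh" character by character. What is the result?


Interleaving "cad" and "fhh":
  Position 0: 'c' from first, 'f' from second => "cf"
  Position 1: 'a' from first, 'h' from second => "ah"
  Position 2: 'd' from first, 'h' from second => "dh"
Result: cfahdh

cfahdh


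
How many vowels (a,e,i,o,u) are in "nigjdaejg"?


Input: nigjdaejg
Checking each character:
  'n' at position 0: consonant
  'i' at position 1: vowel (running total: 1)
  'g' at position 2: consonant
  'j' at position 3: consonant
  'd' at position 4: consonant
  'a' at position 5: vowel (running total: 2)
  'e' at position 6: vowel (running total: 3)
  'j' at position 7: consonant
  'g' at position 8: consonant
Total vowels: 3

3


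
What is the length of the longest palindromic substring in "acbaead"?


Input: "acbaead"
Checking substrings for palindromes:
  [3:6] "aea" (len 3) => palindrome
Longest palindromic substring: "aea" with length 3

3


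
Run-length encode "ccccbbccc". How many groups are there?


Input: ccccbbccc
Scanning for consecutive runs:
  Group 1: 'c' x 4 (positions 0-3)
  Group 2: 'b' x 2 (positions 4-5)
  Group 3: 'c' x 3 (positions 6-8)
Total groups: 3

3


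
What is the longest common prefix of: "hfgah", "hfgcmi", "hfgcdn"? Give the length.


Words: hfgah, hfgcmi, hfgcdn
  Position 0: all 'h' => match
  Position 1: all 'f' => match
  Position 2: all 'g' => match
  Position 3: ('a', 'c', 'c') => mismatch, stop
LCP = "hfg" (length 3)

3


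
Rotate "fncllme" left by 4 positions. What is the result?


Input: "fncllme", rotate left by 4
First 4 characters: "fncl"
Remaining characters: "lme"
Concatenate remaining + first: "lme" + "fncl" = "lmefncl"

lmefncl


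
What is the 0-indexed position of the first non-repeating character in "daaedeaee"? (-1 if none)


Input: daaedeaee
Character frequencies:
  'a': 3
  'd': 2
  'e': 4
Scanning left to right for freq == 1:
  Position 0 ('d'): freq=2, skip
  Position 1 ('a'): freq=3, skip
  Position 2 ('a'): freq=3, skip
  Position 3 ('e'): freq=4, skip
  Position 4 ('d'): freq=2, skip
  Position 5 ('e'): freq=4, skip
  Position 6 ('a'): freq=3, skip
  Position 7 ('e'): freq=4, skip
  Position 8 ('e'): freq=4, skip
  No unique character found => answer = -1

-1


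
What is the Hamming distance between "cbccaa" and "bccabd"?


Comparing "cbccaa" and "bccabd" position by position:
  Position 0: 'c' vs 'b' => differ
  Position 1: 'b' vs 'c' => differ
  Position 2: 'c' vs 'c' => same
  Position 3: 'c' vs 'a' => differ
  Position 4: 'a' vs 'b' => differ
  Position 5: 'a' vs 'd' => differ
Total differences (Hamming distance): 5

5


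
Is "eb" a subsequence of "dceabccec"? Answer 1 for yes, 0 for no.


Check if "eb" is a subsequence of "dceabccec"
Greedy scan:
  Position 0 ('d'): no match needed
  Position 1 ('c'): no match needed
  Position 2 ('e'): matches sub[0] = 'e'
  Position 3 ('a'): no match needed
  Position 4 ('b'): matches sub[1] = 'b'
  Position 5 ('c'): no match needed
  Position 6 ('c'): no match needed
  Position 7 ('e'): no match needed
  Position 8 ('c'): no match needed
All 2 characters matched => is a subsequence

1


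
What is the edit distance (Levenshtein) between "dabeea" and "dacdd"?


Computing edit distance: "dabeea" -> "dacdd"
DP table:
           d    a    c    d    d
      0    1    2    3    4    5
  d   1    0    1    2    3    4
  a   2    1    0    1    2    3
  b   3    2    1    1    2    3
  e   4    3    2    2    2    3
  e   5    4    3    3    3    3
  a   6    5    4    4    4    4
Edit distance = dp[6][5] = 4

4


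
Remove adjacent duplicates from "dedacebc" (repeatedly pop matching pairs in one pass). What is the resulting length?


Input: dedacebc
Stack-based adjacent duplicate removal:
  Read 'd': push. Stack: d
  Read 'e': push. Stack: de
  Read 'd': push. Stack: ded
  Read 'a': push. Stack: deda
  Read 'c': push. Stack: dedac
  Read 'e': push. Stack: dedace
  Read 'b': push. Stack: dedaceb
  Read 'c': push. Stack: dedacebc
Final stack: "dedacebc" (length 8)

8


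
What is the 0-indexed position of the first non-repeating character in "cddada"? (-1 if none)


Input: cddada
Character frequencies:
  'a': 2
  'c': 1
  'd': 3
Scanning left to right for freq == 1:
  Position 0 ('c'): unique! => answer = 0

0


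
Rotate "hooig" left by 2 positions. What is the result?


Input: "hooig", rotate left by 2
First 2 characters: "ho"
Remaining characters: "oig"
Concatenate remaining + first: "oig" + "ho" = "oigho"

oigho


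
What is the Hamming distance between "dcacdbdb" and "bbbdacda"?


Comparing "dcacdbdb" and "bbbdacda" position by position:
  Position 0: 'd' vs 'b' => differ
  Position 1: 'c' vs 'b' => differ
  Position 2: 'a' vs 'b' => differ
  Position 3: 'c' vs 'd' => differ
  Position 4: 'd' vs 'a' => differ
  Position 5: 'b' vs 'c' => differ
  Position 6: 'd' vs 'd' => same
  Position 7: 'b' vs 'a' => differ
Total differences (Hamming distance): 7

7


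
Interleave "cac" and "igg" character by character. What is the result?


Interleaving "cac" and "igg":
  Position 0: 'c' from first, 'i' from second => "ci"
  Position 1: 'a' from first, 'g' from second => "ag"
  Position 2: 'c' from first, 'g' from second => "cg"
Result: ciagcg

ciagcg


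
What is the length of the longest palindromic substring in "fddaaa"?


Input: "fddaaa"
Checking substrings for palindromes:
  [3:6] "aaa" (len 3) => palindrome
  [1:3] "dd" (len 2) => palindrome
  [3:5] "aa" (len 2) => palindrome
  [4:6] "aa" (len 2) => palindrome
Longest palindromic substring: "aaa" with length 3

3
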